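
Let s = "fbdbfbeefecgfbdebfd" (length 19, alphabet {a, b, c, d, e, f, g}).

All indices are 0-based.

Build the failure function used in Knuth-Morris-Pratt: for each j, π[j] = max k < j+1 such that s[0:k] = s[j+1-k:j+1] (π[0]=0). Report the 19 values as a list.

[0, 0, 0, 0, 1, 2, 0, 0, 1, 0, 0, 0, 1, 2, 3, 0, 0, 1, 0]

π[0] = 0
j=1 s[j]='b': π[1]=0 (border '')
j=2 s[j]='d': π[2]=0 (border '')
j=3 s[j]='b': π[3]=0 (border '')
j=4 s[j]='f': π[4]=1 (border 'f')
j=5 s[j]='b': π[5]=2 (border 'fb')
j=6 s[j]='e': k: 2→0; π[6]=0 (border '')
j=7 s[j]='e': π[7]=0 (border '')
j=8 s[j]='f': π[8]=1 (border 'f')
j=9 s[j]='e': k: 1→0; π[9]=0 (border '')
j=10 s[j]='c': π[10]=0 (border '')
j=11 s[j]='g': π[11]=0 (border '')
j=12 s[j]='f': π[12]=1 (border 'f')
j=13 s[j]='b': π[13]=2 (border 'fb')
j=14 s[j]='d': π[14]=3 (border 'fbd')
j=15 s[j]='e': k: 3→0; π[15]=0 (border '')
j=16 s[j]='b': π[16]=0 (border '')
j=17 s[j]='f': π[17]=1 (border 'f')
j=18 s[j]='d': k: 1→0; π[18]=0 (border '')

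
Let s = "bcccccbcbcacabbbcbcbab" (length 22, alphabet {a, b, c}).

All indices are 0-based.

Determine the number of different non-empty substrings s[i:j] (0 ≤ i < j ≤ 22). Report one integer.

212

rank | idx | suffix
   0 |  20 | ab
   1 |  12 | abbbcbcbab
   2 |  10 | acabbbcbcbab
   3 |  21 | b
   4 |  19 | bab
   5 |  13 | bbbcbcbab
   6 |  14 | bbcbcbab
   7 |   8 | bcacabbbcbcbab
   8 |  17 | bcbab
   9 |   6 | bcbcacabbbcbcbab
  10 |  15 | bcbcbab
  11 |   0 | bcccccbcbcacabbbcbcbab
  12 |  11 | cabbbcbcbab
  13 |   9 | cacabbbcbcbab
  14 |  18 | cbab
  15 |   7 | cbcacabbbcbcbab
  16 |  16 | cbcbab
  17 |   5 | cbcbcacabbbcbcbab
  18 |   4 | ccbcbcacabbbcbcbab
  19 |   3 | cccbcbcacabbbcbcbab
  20 |   2 | ccccbcbcacabbbcbcbab
  21 |   1 | cccccbcbcacabbbcbcbab

SA = [20, 12, 10, 21, 19, 13, 14, 8, 17, 6, 15, 0, 11, 9, 18, 7, 16, 5, 4, 3, 2, 1]
i: (SA[i-1],SA[i]) lcp shared
  1: (20,12) 2 'ab'
  2: (12,10) 1 'a'
  3: (10,21) 0 ''
  4: (21,19) 1 'b'
  5: (19,13) 1 'b'
  6: (13,14) 2 'bb'
  7: (14,8) 1 'b'
  8: (8,17) 2 'bc'
  9: (17,6) 3 'bcb'
  10: (6,15) 4 'bcbc'
  11: (15,0) 2 'bc'
  12: (0,11) 0 ''
  13: (11,9) 2 'ca'
  14: (9,18) 1 'c'
  15: (18,7) 2 'cb'
  16: (7,16) 3 'cbc'
  17: (16,5) 4 'cbcb'
  18: (5,4) 1 'c'
  19: (4,3) 2 'cc'
  20: (3,2) 3 'ccc'
  21: (2,1) 4 'cccc'

n(n+1)/2 = 22·23/2 = 253
Σ LCP = 0 + 2 + 1 + 0 + 1 + 1 + 2 + 1 + 2 + 3 + 4 + 2 + 0 + 2 + 1 + 2 + 3 + 4 + 1 + 2 + 3 + 4 = 41
distinct = 253 − 41 = 212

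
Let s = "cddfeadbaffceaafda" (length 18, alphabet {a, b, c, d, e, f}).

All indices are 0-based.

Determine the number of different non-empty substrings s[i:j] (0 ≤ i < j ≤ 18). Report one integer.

157

rank→(start, suffix):
  0 → (17, 'a')
  1 → (13, 'aafda')
  2 → (5, 'adbaffceaafda')
  3 → (14, 'afda')
  4 → (8, 'affceaafda')
  5 → (7, 'baffceaafda')
  6 → (0, 'cddfeadbaffceaafda')
  7 → (11, 'ceaafda')
  8 → (16, 'da')
  9 → (6, 'dbaffceaafda')
  10 → (1, 'ddfeadbaffceaafda')
  11 → (2, 'dfeadbaffceaafda')
  12 → (12, 'eaafda')
  13 → (4, 'eadbaffceaafda')
  14 → (10, 'fceaafda')
  15 → (15, 'fda')
  16 → (3, 'feadbaffceaafda')
  17 → (9, 'ffceaafda')

SA = [17, 13, 5, 14, 8, 7, 0, 11, 16, 6, 1, 2, 12, 4, 10, 15, 3, 9]
i: (SA[i-1],SA[i]) lcp shared
  1: (17,13) 1 'a'
  2: (13,5) 1 'a'
  3: (5,14) 1 'a'
  4: (14,8) 2 'af'
  5: (8,7) 0 ''
  6: (7,0) 0 ''
  7: (0,11) 1 'c'
  8: (11,16) 0 ''
  9: (16,6) 1 'd'
  10: (6,1) 1 'd'
  11: (1,2) 1 'd'
  12: (2,12) 0 ''
  13: (12,4) 2 'ea'
  14: (4,10) 0 ''
  15: (10,15) 1 'f'
  16: (15,3) 1 'f'
  17: (3,9) 1 'f'

n(n+1)/2 = 18·19/2 = 171
Σ LCP = 0 + 1 + 1 + 1 + 2 + 0 + 0 + 1 + 0 + 1 + 1 + 1 + 0 + 2 + 0 + 1 + 1 + 1 = 14
distinct = 171 − 14 = 157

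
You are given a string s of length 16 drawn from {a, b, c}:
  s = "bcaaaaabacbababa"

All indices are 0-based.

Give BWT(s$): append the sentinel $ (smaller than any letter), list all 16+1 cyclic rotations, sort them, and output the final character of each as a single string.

abcaaabbabaaca$ba

rank  rotation           last
    0  $bcaaaaabacbababa  a
    1  a$bcaaaaabacbabab  b
    2  aaaaabacbababa$bc  c
    3  aaaabacbababa$bca  a
    4  aaabacbababa$bcaa  a
    5  aabacbababa$bcaaa  a
    6  aba$bcaaaaabacbab  b
    7  ababa$bcaaaaabacb  b
    8  abacbababa$bcaaaa  a
    9  acbababa$bcaaaaab  b
   10  ba$bcaaaaabacbaba  a
   11  baba$bcaaaaabacba  a
   12  bababa$bcaaaaabac  c
   13  bacbababa$bcaaaaa  a
   14  bcaaaaabacbababa$  $
   15  caaaaabacbababa$b  b
   16  cbababa$bcaaaaaba  a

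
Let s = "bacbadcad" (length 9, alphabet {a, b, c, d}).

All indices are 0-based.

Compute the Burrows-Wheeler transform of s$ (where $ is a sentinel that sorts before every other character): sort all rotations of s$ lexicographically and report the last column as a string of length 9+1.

dbcb$cdaaa

rank  rotation    last
    0  $bacbadcad  d
    1  acbadcad$b  b
    2  ad$bacbadc  c
    3  adcad$bacb  b
    4  bacbadcad$  $
    5  badcad$bac  c
    6  cad$bacbad  d
    7  cbadcad$ba  a
    8  d$bacbadca  a
    9  dcad$bacba  a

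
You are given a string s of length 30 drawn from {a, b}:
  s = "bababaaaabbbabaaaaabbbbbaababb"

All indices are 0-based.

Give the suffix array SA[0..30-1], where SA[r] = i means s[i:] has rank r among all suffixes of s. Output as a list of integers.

[14, 5, 15, 6, 16, 24, 7, 17, 12, 3, 1, 25, 27, 8, 18, 29, 13, 4, 23, 11, 2, 0, 26, 28, 22, 10, 21, 9, 20, 19]

rank→(start, suffix):
  0 → (14, 'aaaaabbbbbaababb')
  1 → (5, 'aaaabbbabaaaaabbbbbaababb')
  2 → (15, 'aaaabbbbbaababb')
  3 → (6, 'aaabbbabaaaaabbbbbaababb')
  4 → (16, 'aaabbbbbaababb')
  5 → (24, 'aababb')
  6 → (7, 'aabbbabaaaaabbbbbaababb')
  7 → (17, 'aabbbbbaababb')
  8 → (12, 'abaaaaabbbbbaababb')
  9 → (3, 'abaaaabbbabaaaaabbbbbaababb')
  10 → (1, 'ababaaaabbbabaaaaabbbbbaababb')
  11 → (25, 'ababb')
  12 → (27, 'abb')
  13 → (8, 'abbbabaaaaabbbbbaababb')
  14 → (18, 'abbbbbaababb')
  15 → (29, 'b')
  16 → (13, 'baaaaabbbbbaababb')
  17 → (4, 'baaaabbbabaaaaabbbbbaababb')
  18 → (23, 'baababb')
  19 → (11, 'babaaaaabbbbbaababb')
  20 → (2, 'babaaaabbbabaaaaabbbbbaababb')
  21 → (0, 'bababaaaabbbabaaaaabbbbbaababb')
  22 → (26, 'babb')
  23 → (28, 'bb')
  24 → (22, 'bbaababb')
  25 → (10, 'bbabaaaaabbbbbaababb')
  26 → (21, 'bbbaababb')
  27 → (9, 'bbbabaaaaabbbbbaababb')
  28 → (20, 'bbbbaababb')
  29 → (19, 'bbbbbaababb')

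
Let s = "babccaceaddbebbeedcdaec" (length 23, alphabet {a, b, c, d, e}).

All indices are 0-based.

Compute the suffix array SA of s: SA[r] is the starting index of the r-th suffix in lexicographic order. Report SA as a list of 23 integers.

[1, 5, 8, 20, 0, 13, 2, 11, 14, 22, 4, 3, 18, 6, 19, 10, 17, 9, 7, 12, 21, 16, 15]

rank→(start, suffix):
  0 → (1, 'abccaceaddbebbeedcdaec')
  1 → (5, 'aceaddbebbeedcdaec')
  2 → (8, 'addbebbeedcdaec')
  3 → (20, 'aec')
  4 → (0, 'babccaceaddbebbeedcdaec')
  5 → (13, 'bbeedcdaec')
  6 → (2, 'bccaceaddbebbeedcdaec')
  7 → (11, 'bebbeedcdaec')
  8 → (14, 'beedcdaec')
  9 → (22, 'c')
  10 → (4, 'caceaddbebbeedcdaec')
  11 → (3, 'ccaceaddbebbeedcdaec')
  12 → (18, 'cdaec')
  13 → (6, 'ceaddbebbeedcdaec')
  14 → (19, 'daec')
  15 → (10, 'dbebbeedcdaec')
  16 → (17, 'dcdaec')
  17 → (9, 'ddbebbeedcdaec')
  18 → (7, 'eaddbebbeedcdaec')
  19 → (12, 'ebbeedcdaec')
  20 → (21, 'ec')
  21 → (16, 'edcdaec')
  22 → (15, 'eedcdaec')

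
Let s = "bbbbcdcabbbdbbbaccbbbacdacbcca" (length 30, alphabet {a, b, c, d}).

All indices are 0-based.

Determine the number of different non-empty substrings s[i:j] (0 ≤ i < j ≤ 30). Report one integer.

rank→(start, suffix):
  0 → (29, 'a')
  1 → (7, 'abbbdbbbaccbbbacdacbcca')
  2 → (24, 'acbcca')
  3 → (15, 'accbbbacdacbcca')
  4 → (21, 'acdacbcca')
  5 → (14, 'baccbbbacdacbcca')
  6 → (20, 'bacdacbcca')
  7 → (13, 'bbaccbbbacdacbcca')
  8 → (19, 'bbacdacbcca')
  9 → (12, 'bbbaccbbbacdacbcca')
  10 → (18, 'bbbacdacbcca')
  11 → (0, 'bbbbcdcabbbdbbbaccbbbacdacbcca')
  12 → (1, 'bbbcdcabbbdbbbaccbbbacdacbcca')
  13 → (8, 'bbbdbbbaccbbbacdacbcca')
  14 → (2, 'bbcdcabbbdbbbaccbbbacdacbcca')
  15 → (9, 'bbdbbbaccbbbacdacbcca')
  16 → (26, 'bcca')
  17 → (3, 'bcdcabbbdbbbaccbbbacdacbcca')
  18 → (10, 'bdbbbaccbbbacdacbcca')
  19 → (28, 'ca')
  20 → (6, 'cabbbdbbbaccbbbacdacbcca')
  21 → (17, 'cbbbacdacbcca')
  22 → (25, 'cbcca')
  23 → (27, 'cca')
  24 → (16, 'ccbbbacdacbcca')
  25 → (22, 'cdacbcca')
  26 → (4, 'cdcabbbdbbbaccbbbacdacbcca')
  27 → (23, 'dacbcca')
  28 → (11, 'dbbbaccbbbacdacbcca')
  29 → (5, 'dcabbbdbbbaccbbbacdacbcca')

SA = [29, 7, 24, 15, 21, 14, 20, 13, 19, 12, 18, 0, 1, 8, 2, 9, 26, 3, 10, 28, 6, 17, 25, 27, 16, 22, 4, 23, 11, 5]
rank  pair      lcp
   1  s[29:],s[7:]  1  'a'
   2  s[7:],s[24:]  1  'a'
   3  s[24:],s[15:]  2  'ac'
   4  s[15:],s[21:]  2  'ac'
   5  s[21:],s[14:]  0  ''
   6  s[14:],s[20:]  3  'bac'
   7  s[20:],s[13:]  1  'b'
   8  s[13:],s[19:]  4  'bbac'
   9  s[19:],s[12:]  2  'bb'
  10  s[12:],s[18:]  5  'bbbac'
  11  s[18:],s[0:]  3  'bbb'
  12  s[0:],s[1:]  3  'bbb'
  13  s[1:],s[8:]  3  'bbb'
  14  s[8:],s[2:]  2  'bb'
  15  s[2:],s[9:]  2  'bb'
  16  s[9:],s[26:]  1  'b'
  17  s[26:],s[3:]  2  'bc'
  18  s[3:],s[10:]  1  'b'
  19  s[10:],s[28:]  0  ''
  20  s[28:],s[6:]  2  'ca'
  21  s[6:],s[17:]  1  'c'
  22  s[17:],s[25:]  2  'cb'
  23  s[25:],s[27:]  1  'c'
  24  s[27:],s[16:]  2  'cc'
  25  s[16:],s[22:]  1  'c'
  26  s[22:],s[4:]  2  'cd'
  27  s[4:],s[23:]  0  ''
  28  s[23:],s[11:]  1  'd'
  29  s[11:],s[5:]  1  'd'

n(n+1)/2 = 30·31/2 = 465
Σ LCP = 0 + 1 + 1 + 2 + 2 + 0 + 3 + 1 + 4 + 2 + 5 + 3 + 3 + 3 + 2 + 2 + 1 + 2 + 1 + 0 + 2 + 1 + 2 + 1 + 2 + 1 + 2 + 0 + 1 + 1 = 51
distinct = 465 − 51 = 414

414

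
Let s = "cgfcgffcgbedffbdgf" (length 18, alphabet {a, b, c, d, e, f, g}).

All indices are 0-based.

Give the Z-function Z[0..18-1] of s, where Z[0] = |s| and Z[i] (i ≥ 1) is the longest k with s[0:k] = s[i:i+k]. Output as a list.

Z[0]=18
i=1: i≥r, start 0; Z[1]=0
i=2: i≥r, start 0; Z[2]=0
i=3: i≥r, start 0; Z[3]=3 scan→box=[3,6)
i=4: min(r-i=2, Z[1]=0)=0; Z[4]=0
i=5: min(r-i=1, Z[2]=0)=0; Z[5]=0
i=6: i≥r, start 0; Z[6]=0
i=7: i≥r, start 0; Z[7]=2 scan→box=[7,9)
i=8: min(r-i=1, Z[1]=0)=0; Z[8]=0
i=9: i≥r, start 0; Z[9]=0
i=10: i≥r, start 0; Z[10]=0
i=11: i≥r, start 0; Z[11]=0
i=12: i≥r, start 0; Z[12]=0
i=13: i≥r, start 0; Z[13]=0
i=14: i≥r, start 0; Z[14]=0
i=15: i≥r, start 0; Z[15]=0
i=16: i≥r, start 0; Z[16]=0
i=17: i≥r, start 0; Z[17]=0

[18, 0, 0, 3, 0, 0, 0, 2, 0, 0, 0, 0, 0, 0, 0, 0, 0, 0]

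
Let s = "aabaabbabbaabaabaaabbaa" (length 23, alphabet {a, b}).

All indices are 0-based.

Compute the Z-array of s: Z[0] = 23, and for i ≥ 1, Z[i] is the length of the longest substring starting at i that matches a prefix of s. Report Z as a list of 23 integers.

Z[0]=23
i=1: i≥r, start 0; Z[1]=1 grow→box=[1,2)
i=2: i≥r, start 0; Z[2]=0
i=3: i≥r, start 0; Z[3]=3 grow→box=[3,6)
i=4: min(r-i=2, Z[1]=1)=1; Z[4]=1
i=5: min(r-i=1, Z[2]=0)=0; Z[5]=0
i=6: i≥r, start 0; Z[6]=0
i=7: i≥r, start 0; Z[7]=1 grow→box=[7,8)
i=8: i≥r, start 0; Z[8]=0
i=9: i≥r, start 0; Z[9]=0
i=10: i≥r, start 0; Z[10]=6 grow→box=[10,16)
i=11: min(r-i=5, Z[1]=1)=1; Z[11]=1
i=12: min(r-i=4, Z[2]=0)=0; Z[12]=0
i=13: min(r-i=3, Z[3]=3)=3; Z[13]=5 grow→box=[13,18)
i=14: min(r-i=4, Z[1]=1)=1; Z[14]=1
i=15: min(r-i=3, Z[2]=0)=0; Z[15]=0
i=16: min(r-i=2, Z[3]=3)=2; Z[16]=2
i=17: min(r-i=1, Z[4]=1)=1; Z[17]=3 grow→box=[17,20)
i=18: min(r-i=2, Z[1]=1)=1; Z[18]=1
i=19: min(r-i=1, Z[2]=0)=0; Z[19]=0
i=20: i≥r, start 0; Z[20]=0
i=21: i≥r, start 0; Z[21]=2 grow→box=[21,23)
i=22: min(r-i=1, Z[1]=1)=1; Z[22]=1

[23, 1, 0, 3, 1, 0, 0, 1, 0, 0, 6, 1, 0, 5, 1, 0, 2, 3, 1, 0, 0, 2, 1]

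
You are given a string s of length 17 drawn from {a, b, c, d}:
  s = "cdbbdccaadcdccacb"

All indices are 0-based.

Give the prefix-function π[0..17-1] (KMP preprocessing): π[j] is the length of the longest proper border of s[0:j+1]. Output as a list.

π[0] = 0
j=1 s[j]='d': π[1]=0 (border '')
j=2 s[j]='b': π[2]=0 (border '')
j=3 s[j]='b': π[3]=0 (border '')
j=4 s[j]='d': π[4]=0 (border '')
j=5 s[j]='c': π[5]=1 (border 'c')
j=6 s[j]='c': k: 1→0; π[6]=1 (border 'c')
j=7 s[j]='a': k: 1→0; π[7]=0 (border '')
j=8 s[j]='a': π[8]=0 (border '')
j=9 s[j]='d': π[9]=0 (border '')
j=10 s[j]='c': π[10]=1 (border 'c')
j=11 s[j]='d': π[11]=2 (border 'cd')
j=12 s[j]='c': k: 2→0; π[12]=1 (border 'c')
j=13 s[j]='c': k: 1→0; π[13]=1 (border 'c')
j=14 s[j]='a': k: 1→0; π[14]=0 (border '')
j=15 s[j]='c': π[15]=1 (border 'c')
j=16 s[j]='b': k: 1→0; π[16]=0 (border '')

[0, 0, 0, 0, 0, 1, 1, 0, 0, 0, 1, 2, 1, 1, 0, 1, 0]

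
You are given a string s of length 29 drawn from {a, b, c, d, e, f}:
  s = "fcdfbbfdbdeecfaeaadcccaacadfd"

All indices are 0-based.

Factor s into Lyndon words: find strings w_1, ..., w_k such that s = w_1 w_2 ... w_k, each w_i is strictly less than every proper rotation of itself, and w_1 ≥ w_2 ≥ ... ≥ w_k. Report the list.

["f", "cdf", "bbfdbdeecf", "ae", "aadccc", "aacadfd"]

emit factor 1: 'f' (i=0, period=1)
emit factor 2: 'cdf' (i=1, period=3)
emit factor 3: 'bbfdbdeecf' (i=4, period=10)
emit factor 4: 'ae' (i=14, period=2)
emit factor 5: 'aadccc' (i=16, period=6)
emit factor 6: 'aacadfd' (i=22, period=7)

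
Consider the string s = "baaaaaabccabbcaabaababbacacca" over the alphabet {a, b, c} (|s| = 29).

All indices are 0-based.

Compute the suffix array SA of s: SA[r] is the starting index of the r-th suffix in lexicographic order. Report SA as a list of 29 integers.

sorted suffixes:
  #0 SA[0]=28  'a'
  #1 SA[1]=1  'aaaaaabccabbcaabaababbacacca'
  #2 SA[2]=2  'aaaaabccabbcaabaababbacacca'
  #3 SA[3]=3  'aaaabccabbcaabaababbacacca'
  #4 SA[4]=4  'aaabccabbcaabaababbacacca'
  #5 SA[5]=14  'aabaababbacacca'
  #6 SA[6]=17  'aababbacacca'
  #7 SA[7]=5  'aabccabbcaabaababbacacca'
  #8 SA[8]=15  'abaababbacacca'
  #9 SA[9]=18  'ababbacacca'
  #10 SA[10]=20  'abbacacca'
  #11 SA[11]=10  'abbcaabaababbacacca'
  #12 SA[12]=6  'abccabbcaabaababbacacca'
  #13 SA[13]=23  'acacca'
  #14 SA[14]=25  'acca'
  #15 SA[15]=0  'baaaaaabccabbcaabaababbacacca'
  #16 SA[16]=16  'baababbacacca'
  #17 SA[17]=19  'babbacacca'
  #18 SA[18]=22  'bacacca'
  #19 SA[19]=21  'bbacacca'
  #20 SA[20]=11  'bbcaabaababbacacca'
  #21 SA[21]=12  'bcaabaababbacacca'
  #22 SA[22]=7  'bccabbcaabaababbacacca'
  #23 SA[23]=27  'ca'
  #24 SA[24]=13  'caabaababbacacca'
  #25 SA[25]=9  'cabbcaabaababbacacca'
  #26 SA[26]=24  'cacca'
  #27 SA[27]=26  'cca'
  #28 SA[28]=8  'ccabbcaabaababbacacca'

[28, 1, 2, 3, 4, 14, 17, 5, 15, 18, 20, 10, 6, 23, 25, 0, 16, 19, 22, 21, 11, 12, 7, 27, 13, 9, 24, 26, 8]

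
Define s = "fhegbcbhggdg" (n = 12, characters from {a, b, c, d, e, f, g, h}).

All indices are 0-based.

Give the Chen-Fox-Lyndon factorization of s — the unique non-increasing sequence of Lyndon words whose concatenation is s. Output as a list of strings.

["fh", "eg", "bcbhggdg"]

emit factor 1: 'fh' (i=0, period=2)
emit factor 2: 'eg' (i=2, period=2)
emit factor 3: 'bcbhggdg' (i=4, period=8)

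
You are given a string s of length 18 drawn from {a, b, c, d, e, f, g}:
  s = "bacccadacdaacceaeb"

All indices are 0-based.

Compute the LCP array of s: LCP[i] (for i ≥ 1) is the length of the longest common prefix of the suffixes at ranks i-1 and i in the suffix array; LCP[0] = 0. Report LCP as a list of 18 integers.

rank→(start, suffix):
  0 → (10, 'aacceaeb')
  1 → (1, 'acccadacdaacceaeb')
  2 → (11, 'acceaeb')
  3 → (7, 'acdaacceaeb')
  4 → (5, 'adacdaacceaeb')
  5 → (15, 'aeb')
  6 → (17, 'b')
  7 → (0, 'bacccadacdaacceaeb')
  8 → (4, 'cadacdaacceaeb')
  9 → (3, 'ccadacdaacceaeb')
  10 → (2, 'cccadacdaacceaeb')
  11 → (12, 'cceaeb')
  12 → (8, 'cdaacceaeb')
  13 → (13, 'ceaeb')
  14 → (9, 'daacceaeb')
  15 → (6, 'dacdaacceaeb')
  16 → (14, 'eaeb')
  17 → (16, 'eb')

SA = [10, 1, 11, 7, 5, 15, 17, 0, 4, 3, 2, 12, 8, 13, 9, 6, 14, 16]
rank  pair      lcp
   1  s[10:],s[1:]  1  'a'
   2  s[1:],s[11:]  3  'acc'
   3  s[11:],s[7:]  2  'ac'
   4  s[7:],s[5:]  1  'a'
   5  s[5:],s[15:]  1  'a'
   6  s[15:],s[17:]  0  ''
   7  s[17:],s[0:]  1  'b'
   8  s[0:],s[4:]  0  ''
   9  s[4:],s[3:]  1  'c'
  10  s[3:],s[2:]  2  'cc'
  11  s[2:],s[12:]  2  'cc'
  12  s[12:],s[8:]  1  'c'
  13  s[8:],s[13:]  1  'c'
  14  s[13:],s[9:]  0  ''
  15  s[9:],s[6:]  2  'da'
  16  s[6:],s[14:]  0  ''
  17  s[14:],s[16:]  1  'e'

[0, 1, 3, 2, 1, 1, 0, 1, 0, 1, 2, 2, 1, 1, 0, 2, 0, 1]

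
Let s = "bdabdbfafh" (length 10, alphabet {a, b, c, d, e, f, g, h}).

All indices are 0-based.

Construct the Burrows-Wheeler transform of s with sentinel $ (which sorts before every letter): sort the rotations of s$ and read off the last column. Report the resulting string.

hdf$adbbbaf

rank  rotation     last
    0  $bdabdbfafh  h
    1  abdbfafh$bd  d
    2  afh$bdabdbf  f
    3  bdabdbfafh$  $
    4  bdbfafh$bda  a
    5  bfafh$bdabd  d
    6  dabdbfafh$b  b
    7  dbfafh$bdab  b
    8  fafh$bdabdb  b
    9  fh$bdabdbfa  a
   10  h$bdabdbfaf  f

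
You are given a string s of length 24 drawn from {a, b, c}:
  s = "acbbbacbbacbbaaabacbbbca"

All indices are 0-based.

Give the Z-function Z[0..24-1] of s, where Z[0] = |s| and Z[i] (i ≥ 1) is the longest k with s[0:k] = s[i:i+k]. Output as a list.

[24, 0, 0, 0, 0, 4, 0, 0, 0, 4, 0, 0, 0, 1, 1, 1, 0, 5, 0, 0, 0, 0, 0, 1]

Z[0]=24
i=1: i≥r, start 0; Z[1]=0
i=2: i≥r, start 0; Z[2]=0
i=3: i≥r, start 0; Z[3]=0
i=4: i≥r, start 0; Z[4]=0
i=5: i≥r, start 0; Z[5]=4 grow→box=[5,9)
i=6: min(r-i=3, Z[1]=0)=0; Z[6]=0
i=7: min(r-i=2, Z[2]=0)=0; Z[7]=0
i=8: min(r-i=1, Z[3]=0)=0; Z[8]=0
i=9: i≥r, start 0; Z[9]=4 grow→box=[9,13)
i=10: min(r-i=3, Z[1]=0)=0; Z[10]=0
i=11: min(r-i=2, Z[2]=0)=0; Z[11]=0
i=12: min(r-i=1, Z[3]=0)=0; Z[12]=0
i=13: i≥r, start 0; Z[13]=1 grow→box=[13,14)
i=14: i≥r, start 0; Z[14]=1 grow→box=[14,15)
i=15: i≥r, start 0; Z[15]=1 grow→box=[15,16)
i=16: i≥r, start 0; Z[16]=0
i=17: i≥r, start 0; Z[17]=5 grow→box=[17,22)
i=18: min(r-i=4, Z[1]=0)=0; Z[18]=0
i=19: min(r-i=3, Z[2]=0)=0; Z[19]=0
i=20: min(r-i=2, Z[3]=0)=0; Z[20]=0
i=21: min(r-i=1, Z[4]=0)=0; Z[21]=0
i=22: i≥r, start 0; Z[22]=0
i=23: i≥r, start 0; Z[23]=1 grow→box=[23,24)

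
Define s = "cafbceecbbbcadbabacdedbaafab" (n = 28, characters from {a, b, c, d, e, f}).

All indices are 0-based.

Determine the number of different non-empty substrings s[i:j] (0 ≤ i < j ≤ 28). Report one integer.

375

rank | idx | suffix
   0 |  23 | aafab
   1 |  26 | ab
   2 |  15 | abacdedbaafab
   3 |  17 | acdedbaafab
   4 |  12 | adbabacdedbaafab
   5 |  24 | afab
   6 |   1 | afbceecbbbcadbabacdedbaafab
   7 |  27 | b
   8 |  22 | baafab
   9 |  14 | babacdedbaafab
  10 |  16 | bacdedbaafab
  11 |   8 | bbbcadbabacdedbaafab
  12 |   9 | bbcadbabacdedbaafab
  13 |  10 | bcadbabacdedbaafab
  14 |   3 | bceecbbbcadbabacdedbaafab
  15 |  11 | cadbabacdedbaafab
  16 |   0 | cafbceecbbbcadbabacdedbaafab
  17 |   7 | cbbbcadbabacdedbaafab
  18 |  18 | cdedbaafab
  19 |   4 | ceecbbbcadbabacdedbaafab
  20 |  21 | dbaafab
  21 |  13 | dbabacdedbaafab
  22 |  19 | dedbaafab
  23 |   6 | ecbbbcadbabacdedbaafab
  24 |  20 | edbaafab
  25 |   5 | eecbbbcadbabacdedbaafab
  26 |  25 | fab
  27 |   2 | fbceecbbbcadbabacdedbaafab

SA = [23, 26, 15, 17, 12, 24, 1, 27, 22, 14, 16, 8, 9, 10, 3, 11, 0, 7, 18, 4, 21, 13, 19, 6, 20, 5, 25, 2]
rank  pair      lcp
   1  s[23:],s[26:]  1  'a'
   2  s[26:],s[15:]  2  'ab'
   3  s[15:],s[17:]  1  'a'
   4  s[17:],s[12:]  1  'a'
   5  s[12:],s[24:]  1  'a'
   6  s[24:],s[1:]  2  'af'
   7  s[1:],s[27:]  0  ''
   8  s[27:],s[22:]  1  'b'
   9  s[22:],s[14:]  2  'ba'
  10  s[14:],s[16:]  2  'ba'
  11  s[16:],s[8:]  1  'b'
  12  s[8:],s[9:]  2  'bb'
  13  s[9:],s[10:]  1  'b'
  14  s[10:],s[3:]  2  'bc'
  15  s[3:],s[11:]  0  ''
  16  s[11:],s[0:]  2  'ca'
  17  s[0:],s[7:]  1  'c'
  18  s[7:],s[18:]  1  'c'
  19  s[18:],s[4:]  1  'c'
  20  s[4:],s[21:]  0  ''
  21  s[21:],s[13:]  3  'dba'
  22  s[13:],s[19:]  1  'd'
  23  s[19:],s[6:]  0  ''
  24  s[6:],s[20:]  1  'e'
  25  s[20:],s[5:]  1  'e'
  26  s[5:],s[25:]  0  ''
  27  s[25:],s[2:]  1  'f'

n(n+1)/2 = 28·29/2 = 406
Σ LCP = 0 + 1 + 2 + 1 + 1 + 1 + 2 + 0 + 1 + 2 + 2 + 1 + 2 + 1 + 2 + 0 + 2 + 1 + 1 + 1 + 0 + 3 + 1 + 0 + 1 + 1 + 0 + 1 = 31
distinct = 406 − 31 = 375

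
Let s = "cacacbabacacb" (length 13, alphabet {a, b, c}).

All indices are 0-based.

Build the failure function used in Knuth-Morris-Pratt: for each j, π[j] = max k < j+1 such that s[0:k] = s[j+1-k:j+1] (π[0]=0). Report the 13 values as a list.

π[0] = 0
j=1 s[j]='a': π[1]=0 (border '')
j=2 s[j]='c': π[2]=1 (border 'c')
j=3 s[j]='a': π[3]=2 (border 'ca')
j=4 s[j]='c': π[4]=3 (border 'cac')
j=5 s[j]='b': k: 3→1→0; π[5]=0 (border '')
j=6 s[j]='a': π[6]=0 (border '')
j=7 s[j]='b': π[7]=0 (border '')
j=8 s[j]='a': π[8]=0 (border '')
j=9 s[j]='c': π[9]=1 (border 'c')
j=10 s[j]='a': π[10]=2 (border 'ca')
j=11 s[j]='c': π[11]=3 (border 'cac')
j=12 s[j]='b': k: 3→1→0; π[12]=0 (border '')

[0, 0, 1, 2, 3, 0, 0, 0, 0, 1, 2, 3, 0]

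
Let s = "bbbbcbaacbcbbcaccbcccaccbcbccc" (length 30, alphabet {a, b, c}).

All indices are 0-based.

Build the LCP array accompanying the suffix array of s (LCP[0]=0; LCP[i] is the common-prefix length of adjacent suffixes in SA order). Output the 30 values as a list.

[0, 1, 2, 5, 0, 1, 3, 2, 3, 1, 2, 3, 3, 2, 4, 0, 1, 6, 1, 2, 2, 4, 3, 5, 1, 2, 2, 4, 2, 3]

rank | idx | suffix
   0 |   6 | aacbcbbcaccbcccaccbcbccc
   1 |   7 | acbcbbcaccbcccaccbcbccc
   2 |  21 | accbcbccc
   3 |  14 | accbcccaccbcbccc
   4 |   5 | baacbcbbcaccbcccaccbcbccc
   5 |   0 | bbbbcbaacbcbbcaccbcccaccbcbccc
   6 |   1 | bbbcbaacbcbbcaccbcccaccbcbccc
   7 |  11 | bbcaccbcccaccbcbccc
   8 |   2 | bbcbaacbcbbcaccbcccaccbcbccc
   9 |  12 | bcaccbcccaccbcbccc
  10 |   3 | bcbaacbcbbcaccbcccaccbcbccc
  11 |   9 | bcbbcaccbcccaccbcbccc
  12 |  24 | bcbccc
  13 |  26 | bccc
  14 |  17 | bcccaccbcbccc
  15 |  29 | c
  16 |  20 | caccbcbccc
  17 |  13 | caccbcccaccbcbccc
  18 |   4 | cbaacbcbbcaccbcccaccbcbccc
  19 |  10 | cbbcaccbcccaccbcbccc
  20 |   8 | cbcbbcaccbcccaccbcbccc
  21 |  23 | cbcbccc
  22 |  25 | cbccc
  23 |  16 | cbcccaccbcbccc
  24 |  28 | cc
  25 |  19 | ccaccbcbccc
  26 |  22 | ccbcbccc
  27 |  15 | ccbcccaccbcbccc
  28 |  27 | ccc
  29 |  18 | cccaccbcbccc

SA = [6, 7, 21, 14, 5, 0, 1, 11, 2, 12, 3, 9, 24, 26, 17, 29, 20, 13, 4, 10, 8, 23, 25, 16, 28, 19, 22, 15, 27, 18]
rank  pair      lcp
   1  s[6:],s[7:]  1  'a'
   2  s[7:],s[21:]  2  'ac'
   3  s[21:],s[14:]  5  'accbc'
   4  s[14:],s[5:]  0  ''
   5  s[5:],s[0:]  1  'b'
   6  s[0:],s[1:]  3  'bbb'
   7  s[1:],s[11:]  2  'bb'
   8  s[11:],s[2:]  3  'bbc'
   9  s[2:],s[12:]  1  'b'
  10  s[12:],s[3:]  2  'bc'
  11  s[3:],s[9:]  3  'bcb'
  12  s[9:],s[24:]  3  'bcb'
  13  s[24:],s[26:]  2  'bc'
  14  s[26:],s[17:]  4  'bccc'
  15  s[17:],s[29:]  0  ''
  16  s[29:],s[20:]  1  'c'
  17  s[20:],s[13:]  6  'caccbc'
  18  s[13:],s[4:]  1  'c'
  19  s[4:],s[10:]  2  'cb'
  20  s[10:],s[8:]  2  'cb'
  21  s[8:],s[23:]  4  'cbcb'
  22  s[23:],s[25:]  3  'cbc'
  23  s[25:],s[16:]  5  'cbccc'
  24  s[16:],s[28:]  1  'c'
  25  s[28:],s[19:]  2  'cc'
  26  s[19:],s[22:]  2  'cc'
  27  s[22:],s[15:]  4  'ccbc'
  28  s[15:],s[27:]  2  'cc'
  29  s[27:],s[18:]  3  'ccc'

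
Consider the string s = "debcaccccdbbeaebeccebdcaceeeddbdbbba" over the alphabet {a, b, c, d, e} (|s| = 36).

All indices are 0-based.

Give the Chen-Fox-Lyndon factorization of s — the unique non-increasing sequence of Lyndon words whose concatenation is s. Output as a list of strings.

["de", "bc", "accccdbbeaebeccebdcaceeeddbdbbb", "a"]

emit factor 1: 'de' (i=0, period=2)
emit factor 2: 'bc' (i=2, period=2)
emit factor 3: 'accccdbbeaebeccebdcaceeeddbdbbb' (i=4, period=31)
emit factor 4: 'a' (i=35, period=1)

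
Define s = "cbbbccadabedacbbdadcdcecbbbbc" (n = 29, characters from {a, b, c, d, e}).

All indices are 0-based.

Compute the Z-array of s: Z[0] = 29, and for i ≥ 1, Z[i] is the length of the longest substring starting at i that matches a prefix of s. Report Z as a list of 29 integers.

Z[0]=29
i=1: fresh scan; Z[1]=0
i=2: fresh scan; Z[2]=0
i=3: fresh scan; Z[3]=0
i=4: fresh scan; Z[4]=1 scan→box=[4,5)
i=5: fresh scan; Z[5]=1 scan→box=[5,6)
i=6: fresh scan; Z[6]=0
i=7: fresh scan; Z[7]=0
i=8: fresh scan; Z[8]=0
i=9: fresh scan; Z[9]=0
i=10: fresh scan; Z[10]=0
i=11: fresh scan; Z[11]=0
i=12: fresh scan; Z[12]=0
i=13: fresh scan; Z[13]=3 scan→box=[13,16)
i=14: min(r-i=2, Z[1]=0)=0; Z[14]=0
i=15: min(r-i=1, Z[2]=0)=0; Z[15]=0
i=16: fresh scan; Z[16]=0
i=17: fresh scan; Z[17]=0
i=18: fresh scan; Z[18]=0
i=19: fresh scan; Z[19]=1 scan→box=[19,20)
i=20: fresh scan; Z[20]=0
i=21: fresh scan; Z[21]=1 scan→box=[21,22)
i=22: fresh scan; Z[22]=0
i=23: fresh scan; Z[23]=4 scan→box=[23,27)
i=24: min(r-i=3, Z[1]=0)=0; Z[24]=0
i=25: min(r-i=2, Z[2]=0)=0; Z[25]=0
i=26: min(r-i=1, Z[3]=0)=0; Z[26]=0
i=27: fresh scan; Z[27]=0
i=28: fresh scan; Z[28]=1 scan→box=[28,29)

[29, 0, 0, 0, 1, 1, 0, 0, 0, 0, 0, 0, 0, 3, 0, 0, 0, 0, 0, 1, 0, 1, 0, 4, 0, 0, 0, 0, 1]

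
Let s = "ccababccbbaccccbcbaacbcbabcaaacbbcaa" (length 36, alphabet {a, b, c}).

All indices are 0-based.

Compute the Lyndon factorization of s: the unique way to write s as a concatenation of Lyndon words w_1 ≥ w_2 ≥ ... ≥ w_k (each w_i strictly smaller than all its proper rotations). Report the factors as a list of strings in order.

["c", "c", "ababccbbaccccbcb", "aacbcbabc", "aaacbbc", "a", "a"]

emit factor 1: 'c' (i=0, period=1)
emit factor 2: 'c' (i=1, period=1)
emit factor 3: 'ababccbbaccccbcb' (i=2, period=16)
emit factor 4: 'aacbcbabc' (i=18, period=9)
emit factor 5: 'aaacbbc' (i=27, period=7)
emit factor 6: 'a' (i=34, period=1)
emit factor 7: 'a' (i=35, period=1)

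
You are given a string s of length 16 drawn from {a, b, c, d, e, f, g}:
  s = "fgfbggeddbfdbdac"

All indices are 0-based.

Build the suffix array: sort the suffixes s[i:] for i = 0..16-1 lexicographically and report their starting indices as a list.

[14, 12, 9, 3, 15, 13, 11, 8, 7, 6, 2, 10, 0, 5, 1, 4]

rank→(start, suffix):
  0 → (14, 'ac')
  1 → (12, 'bdac')
  2 → (9, 'bfdbdac')
  3 → (3, 'bggeddbfdbdac')
  4 → (15, 'c')
  5 → (13, 'dac')
  6 → (11, 'dbdac')
  7 → (8, 'dbfdbdac')
  8 → (7, 'ddbfdbdac')
  9 → (6, 'eddbfdbdac')
  10 → (2, 'fbggeddbfdbdac')
  11 → (10, 'fdbdac')
  12 → (0, 'fgfbggeddbfdbdac')
  13 → (5, 'geddbfdbdac')
  14 → (1, 'gfbggeddbfdbdac')
  15 → (4, 'ggeddbfdbdac')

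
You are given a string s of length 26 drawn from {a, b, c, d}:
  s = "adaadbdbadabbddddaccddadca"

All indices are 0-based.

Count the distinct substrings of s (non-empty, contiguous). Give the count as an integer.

315

sorted suffixes:
  #0 SA[0]=25  'a'
  #1 SA[1]=2  'aadbdbadabbddddaccddadca'
  #2 SA[2]=10  'abbddddaccddadca'
  #3 SA[3]=17  'accddadca'
  #4 SA[4]=0  'adaadbdbadabbddddaccddadca'
  #5 SA[5]=8  'adabbddddaccddadca'
  #6 SA[6]=3  'adbdbadabbddddaccddadca'
  #7 SA[7]=22  'adca'
  #8 SA[8]=7  'badabbddddaccddadca'
  #9 SA[9]=11  'bbddddaccddadca'
  #10 SA[10]=5  'bdbadabbddddaccddadca'
  #11 SA[11]=12  'bddddaccddadca'
  #12 SA[12]=24  'ca'
  #13 SA[13]=18  'ccddadca'
  #14 SA[14]=19  'cddadca'
  #15 SA[15]=1  'daadbdbadabbddddaccddadca'
  #16 SA[16]=9  'dabbddddaccddadca'
  #17 SA[17]=16  'daccddadca'
  #18 SA[18]=21  'dadca'
  #19 SA[19]=6  'dbadabbddddaccddadca'
  #20 SA[20]=4  'dbdbadabbddddaccddadca'
  #21 SA[21]=23  'dca'
  #22 SA[22]=15  'ddaccddadca'
  #23 SA[23]=20  'ddadca'
  #24 SA[24]=14  'dddaccddadca'
  #25 SA[25]=13  'ddddaccddadca'

SA = [25, 2, 10, 17, 0, 8, 3, 22, 7, 11, 5, 12, 24, 18, 19, 1, 9, 16, 21, 6, 4, 23, 15, 20, 14, 13]
rank  pair      lcp
   1  s[25:],s[2:]  1  'a'
   2  s[2:],s[10:]  1  'a'
   3  s[10:],s[17:]  1  'a'
   4  s[17:],s[0:]  1  'a'
   5  s[0:],s[8:]  3  'ada'
   6  s[8:],s[3:]  2  'ad'
   7  s[3:],s[22:]  2  'ad'
   8  s[22:],s[7:]  0  ''
   9  s[7:],s[11:]  1  'b'
  10  s[11:],s[5:]  1  'b'
  11  s[5:],s[12:]  2  'bd'
  12  s[12:],s[24:]  0  ''
  13  s[24:],s[18:]  1  'c'
  14  s[18:],s[19:]  1  'c'
  15  s[19:],s[1:]  0  ''
  16  s[1:],s[9:]  2  'da'
  17  s[9:],s[16:]  2  'da'
  18  s[16:],s[21:]  2  'da'
  19  s[21:],s[6:]  1  'd'
  20  s[6:],s[4:]  2  'db'
  21  s[4:],s[23:]  1  'd'
  22  s[23:],s[15:]  1  'd'
  23  s[15:],s[20:]  3  'dda'
  24  s[20:],s[14:]  2  'dd'
  25  s[14:],s[13:]  3  'ddd'

n(n+1)/2 = 26·27/2 = 351
Σ LCP = 0 + 1 + 1 + 1 + 1 + 3 + 2 + 2 + 0 + 1 + 1 + 2 + 0 + 1 + 1 + 0 + 2 + 2 + 2 + 1 + 2 + 1 + 1 + 3 + 2 + 3 = 36
distinct = 351 − 36 = 315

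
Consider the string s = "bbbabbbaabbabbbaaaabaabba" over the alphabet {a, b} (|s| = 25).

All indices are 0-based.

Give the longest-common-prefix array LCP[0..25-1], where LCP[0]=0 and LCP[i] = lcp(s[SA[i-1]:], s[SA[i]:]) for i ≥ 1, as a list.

[0, 1, 3, 2, 3, 5, 1, 2, 4, 3, 6, 0, 2, 3, 6, 2, 7, 1, 3, 4, 3, 8, 2, 5, 4]

rank→(start, suffix):
  0 → (24, 'a')
  1 → (15, 'aaaabaabba')
  2 → (16, 'aaabaabba')
  3 → (17, 'aabaabba')
  4 → (20, 'aabba')
  5 → (7, 'aabbabbbaaaabaabba')
  6 → (18, 'abaabba')
  7 → (21, 'abba')
  8 → (8, 'abbabbbaaaabaabba')
  9 → (11, 'abbbaaaabaabba')
  10 → (3, 'abbbaabbabbbaaaabaabba')
  11 → (23, 'ba')
  12 → (14, 'baaaabaabba')
  13 → (19, 'baabba')
  14 → (6, 'baabbabbbaaaabaabba')
  15 → (10, 'babbbaaaabaabba')
  16 → (2, 'babbbaabbabbbaaaabaabba')
  17 → (22, 'bba')
  18 → (13, 'bbaaaabaabba')
  19 → (5, 'bbaabbabbbaaaabaabba')
  20 → (9, 'bbabbbaaaabaabba')
  21 → (1, 'bbabbbaabbabbbaaaabaabba')
  22 → (12, 'bbbaaaabaabba')
  23 → (4, 'bbbaabbabbbaaaabaabba')
  24 → (0, 'bbbabbbaabbabbbaaaabaabba')

SA = [24, 15, 16, 17, 20, 7, 18, 21, 8, 11, 3, 23, 14, 19, 6, 10, 2, 22, 13, 5, 9, 1, 12, 4, 0]
rank  pair      lcp
   1  s[24:],s[15:]  1  'a'
   2  s[15:],s[16:]  3  'aaa'
   3  s[16:],s[17:]  2  'aa'
   4  s[17:],s[20:]  3  'aab'
   5  s[20:],s[7:]  5  'aabba'
   6  s[7:],s[18:]  1  'a'
   7  s[18:],s[21:]  2  'ab'
   8  s[21:],s[8:]  4  'abba'
   9  s[8:],s[11:]  3  'abb'
  10  s[11:],s[3:]  6  'abbbaa'
  11  s[3:],s[23:]  0  ''
  12  s[23:],s[14:]  2  'ba'
  13  s[14:],s[19:]  3  'baa'
  14  s[19:],s[6:]  6  'baabba'
  15  s[6:],s[10:]  2  'ba'
  16  s[10:],s[2:]  7  'babbbaa'
  17  s[2:],s[22:]  1  'b'
  18  s[22:],s[13:]  3  'bba'
  19  s[13:],s[5:]  4  'bbaa'
  20  s[5:],s[9:]  3  'bba'
  21  s[9:],s[1:]  8  'bbabbbaa'
  22  s[1:],s[12:]  2  'bb'
  23  s[12:],s[4:]  5  'bbbaa'
  24  s[4:],s[0:]  4  'bbba'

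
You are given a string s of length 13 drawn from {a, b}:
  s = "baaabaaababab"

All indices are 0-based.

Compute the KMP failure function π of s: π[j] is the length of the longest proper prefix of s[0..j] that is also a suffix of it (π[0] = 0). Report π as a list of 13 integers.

π[0] = 0
j=1 s[j]='a': π[1]=0 (border '')
j=2 s[j]='a': π[2]=0 (border '')
j=3 s[j]='a': π[3]=0 (border '')
j=4 s[j]='b': π[4]=1 (border 'b')
j=5 s[j]='a': π[5]=2 (border 'ba')
j=6 s[j]='a': π[6]=3 (border 'baa')
j=7 s[j]='a': π[7]=4 (border 'baaa')
j=8 s[j]='b': π[8]=5 (border 'baaab')
j=9 s[j]='a': π[9]=6 (border 'baaaba')
j=10 s[j]='b': k: 6→2→0; π[10]=1 (border 'b')
j=11 s[j]='a': π[11]=2 (border 'ba')
j=12 s[j]='b': k: 2→0; π[12]=1 (border 'b')

[0, 0, 0, 0, 1, 2, 3, 4, 5, 6, 1, 2, 1]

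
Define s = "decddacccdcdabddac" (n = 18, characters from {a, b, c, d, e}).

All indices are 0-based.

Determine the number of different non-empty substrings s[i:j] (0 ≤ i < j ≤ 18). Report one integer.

148

rank | idx | suffix
   0 |  12 | abddac
   1 |  16 | ac
   2 |   5 | acccdcdabddac
   3 |  13 | bddac
   4 |  17 | c
   5 |   6 | cccdcdabddac
   6 |   7 | ccdcdabddac
   7 |  10 | cdabddac
   8 |   8 | cdcdabddac
   9 |   2 | cddacccdcdabddac
  10 |  11 | dabddac
  11 |  15 | dac
  12 |   4 | dacccdcdabddac
  13 |   9 | dcdabddac
  14 |  14 | ddac
  15 |   3 | ddacccdcdabddac
  16 |   0 | decddacccdcdabddac
  17 |   1 | ecddacccdcdabddac

SA = [12, 16, 5, 13, 17, 6, 7, 10, 8, 2, 11, 15, 4, 9, 14, 3, 0, 1]
[i] adj suffixes → lcp
  [1] 12/16 → 1 ('a')
  [2] 16/5 → 2 ('ac')
  [3] 5/13 → 0 ('')
  [4] 13/17 → 0 ('')
  [5] 17/6 → 1 ('c')
  [6] 6/7 → 2 ('cc')
  [7] 7/10 → 1 ('c')
  [8] 10/8 → 2 ('cd')
  [9] 8/2 → 2 ('cd')
  [10] 2/11 → 0 ('')
  [11] 11/15 → 2 ('da')
  [12] 15/4 → 3 ('dac')
  [13] 4/9 → 1 ('d')
  [14] 9/14 → 1 ('d')
  [15] 14/3 → 4 ('ddac')
  [16] 3/0 → 1 ('d')
  [17] 0/1 → 0 ('')

n(n+1)/2 = 18·19/2 = 171
Σ LCP = 0 + 1 + 2 + 0 + 0 + 1 + 2 + 1 + 2 + 2 + 0 + 2 + 3 + 1 + 1 + 4 + 1 + 0 = 23
distinct = 171 − 23 = 148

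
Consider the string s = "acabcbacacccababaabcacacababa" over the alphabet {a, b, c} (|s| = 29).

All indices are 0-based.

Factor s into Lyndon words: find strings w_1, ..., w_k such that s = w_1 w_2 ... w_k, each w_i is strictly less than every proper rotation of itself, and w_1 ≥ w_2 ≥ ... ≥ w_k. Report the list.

emit factor 1: 'ac' (i=0, period=2)
emit factor 2: 'abcbacaccc' (i=2, period=10)
emit factor 3: 'ab' (i=12, period=2)
emit factor 4: 'ab' (i=14, period=2)
emit factor 5: 'aabcacacabab' (i=16, period=12)
emit factor 6: 'a' (i=28, period=1)

["ac", "abcbacaccc", "ab", "ab", "aabcacacabab", "a"]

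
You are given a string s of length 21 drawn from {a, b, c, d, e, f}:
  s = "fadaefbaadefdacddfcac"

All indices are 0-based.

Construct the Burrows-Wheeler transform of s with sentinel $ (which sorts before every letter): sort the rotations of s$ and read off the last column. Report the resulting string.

rank  rotation                last
    0  $fadaefbaadefdacddfcac  c
    1  aadefdacddfcac$fadaefb  b
    2  ac$fadaefbaadefdacddfc  c
    3  acddfcac$fadaefbaadefd  d
    4  adaefbaadefdacddfcac$f  f
    5  adefdacddfcac$fadaefba  a
    6  aefbaadefdacddfcac$fad  d
    7  baadefdacddfcac$fadaef  f
    8  c$fadaefbaadefdacddfca  a
    9  cac$fadaefbaadefdacddf  f
   10  cddfcac$fadaefbaadefda  a
   11  dacddfcac$fadaefbaadef  f
   12  daefbaadefdacddfcac$fa  a
   13  ddfcac$fadaefbaadefdac  c
   14  defdacddfcac$fadaefbaa  a
   15  dfcac$fadaefbaadefdacd  d
   16  efbaadefdacddfcac$fada  a
   17  efdacddfcac$fadaefbaad  d
   18  fadaefbaadefdacddfcac$  $
   19  fbaadefdacddfcac$fadae  e
   20  fcac$fadaefbaadefdacdd  d
   21  fdacddfcac$fadaefbaade  e

cbcdfadfafafacadad$ede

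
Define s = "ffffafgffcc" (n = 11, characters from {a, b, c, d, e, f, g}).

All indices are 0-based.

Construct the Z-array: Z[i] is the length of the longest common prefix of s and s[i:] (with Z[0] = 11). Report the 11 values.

Z[0]=11
i=1: outside box; Z[1]=3 extend→box=[1,4)
i=2: min(r-i=2, Z[1]=3)=2; Z[2]=2
i=3: min(r-i=1, Z[2]=2)=1; Z[3]=1
i=4: outside box; Z[4]=0
i=5: outside box; Z[5]=1 extend→box=[5,6)
i=6: outside box; Z[6]=0
i=7: outside box; Z[7]=2 extend→box=[7,9)
i=8: min(r-i=1, Z[1]=3)=1; Z[8]=1
i=9: outside box; Z[9]=0
i=10: outside box; Z[10]=0

[11, 3, 2, 1, 0, 1, 0, 2, 1, 0, 0]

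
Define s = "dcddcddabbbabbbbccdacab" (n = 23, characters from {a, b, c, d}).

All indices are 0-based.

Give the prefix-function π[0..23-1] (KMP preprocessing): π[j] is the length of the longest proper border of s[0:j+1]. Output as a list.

[0, 0, 1, 1, 2, 3, 4, 0, 0, 0, 0, 0, 0, 0, 0, 0, 0, 0, 1, 0, 0, 0, 0]

π[0] = 0
j=1 s[j]='c': π[1]=0 (border '')
j=2 s[j]='d': π[2]=1 (border 'd')
j=3 s[j]='d': k: 1→0; π[3]=1 (border 'd')
j=4 s[j]='c': π[4]=2 (border 'dc')
j=5 s[j]='d': π[5]=3 (border 'dcd')
j=6 s[j]='d': π[6]=4 (border 'dcdd')
j=7 s[j]='a': k: 4→1→0; π[7]=0 (border '')
j=8 s[j]='b': π[8]=0 (border '')
j=9 s[j]='b': π[9]=0 (border '')
j=10 s[j]='b': π[10]=0 (border '')
j=11 s[j]='a': π[11]=0 (border '')
j=12 s[j]='b': π[12]=0 (border '')
j=13 s[j]='b': π[13]=0 (border '')
j=14 s[j]='b': π[14]=0 (border '')
j=15 s[j]='b': π[15]=0 (border '')
j=16 s[j]='c': π[16]=0 (border '')
j=17 s[j]='c': π[17]=0 (border '')
j=18 s[j]='d': π[18]=1 (border 'd')
j=19 s[j]='a': k: 1→0; π[19]=0 (border '')
j=20 s[j]='c': π[20]=0 (border '')
j=21 s[j]='a': π[21]=0 (border '')
j=22 s[j]='b': π[22]=0 (border '')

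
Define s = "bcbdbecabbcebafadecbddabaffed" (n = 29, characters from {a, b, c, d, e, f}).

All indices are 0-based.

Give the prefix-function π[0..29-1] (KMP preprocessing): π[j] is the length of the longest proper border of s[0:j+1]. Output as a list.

[0, 0, 1, 0, 1, 0, 0, 0, 1, 1, 2, 0, 1, 0, 0, 0, 0, 0, 0, 1, 0, 0, 0, 1, 0, 0, 0, 0, 0]

π[0] = 0
j=1 s[j]='c': π[1]=0 (border '')
j=2 s[j]='b': π[2]=1 (border 'b')
j=3 s[j]='d': k: 1→0; π[3]=0 (border '')
j=4 s[j]='b': π[4]=1 (border 'b')
j=5 s[j]='e': k: 1→0; π[5]=0 (border '')
j=6 s[j]='c': π[6]=0 (border '')
j=7 s[j]='a': π[7]=0 (border '')
j=8 s[j]='b': π[8]=1 (border 'b')
j=9 s[j]='b': k: 1→0; π[9]=1 (border 'b')
j=10 s[j]='c': π[10]=2 (border 'bc')
j=11 s[j]='e': k: 2→0; π[11]=0 (border '')
j=12 s[j]='b': π[12]=1 (border 'b')
j=13 s[j]='a': k: 1→0; π[13]=0 (border '')
j=14 s[j]='f': π[14]=0 (border '')
j=15 s[j]='a': π[15]=0 (border '')
j=16 s[j]='d': π[16]=0 (border '')
j=17 s[j]='e': π[17]=0 (border '')
j=18 s[j]='c': π[18]=0 (border '')
j=19 s[j]='b': π[19]=1 (border 'b')
j=20 s[j]='d': k: 1→0; π[20]=0 (border '')
j=21 s[j]='d': π[21]=0 (border '')
j=22 s[j]='a': π[22]=0 (border '')
j=23 s[j]='b': π[23]=1 (border 'b')
j=24 s[j]='a': k: 1→0; π[24]=0 (border '')
j=25 s[j]='f': π[25]=0 (border '')
j=26 s[j]='f': π[26]=0 (border '')
j=27 s[j]='e': π[27]=0 (border '')
j=28 s[j]='d': π[28]=0 (border '')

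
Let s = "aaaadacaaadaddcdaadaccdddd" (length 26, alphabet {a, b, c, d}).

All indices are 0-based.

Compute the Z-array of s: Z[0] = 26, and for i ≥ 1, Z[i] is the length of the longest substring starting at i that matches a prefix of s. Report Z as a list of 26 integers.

Z[0]=26
i=1: i≥r, start 0; Z[1]=3 grow→box=[1,4)
i=2: min(r-i=2, Z[1]=3)=2; Z[2]=2
i=3: min(r-i=1, Z[2]=2)=1; Z[3]=1
i=4: i≥r, start 0; Z[4]=0
i=5: i≥r, start 0; Z[5]=1 grow→box=[5,6)
i=6: i≥r, start 0; Z[6]=0
i=7: i≥r, start 0; Z[7]=3 grow→box=[7,10)
i=8: min(r-i=2, Z[1]=3)=2; Z[8]=2
i=9: min(r-i=1, Z[2]=2)=1; Z[9]=1
i=10: i≥r, start 0; Z[10]=0
i=11: i≥r, start 0; Z[11]=1 grow→box=[11,12)
i=12: i≥r, start 0; Z[12]=0
i=13: i≥r, start 0; Z[13]=0
i=14: i≥r, start 0; Z[14]=0
i=15: i≥r, start 0; Z[15]=0
i=16: i≥r, start 0; Z[16]=2 grow→box=[16,18)
i=17: min(r-i=1, Z[1]=3)=1; Z[17]=1
i=18: i≥r, start 0; Z[18]=0
i=19: i≥r, start 0; Z[19]=1 grow→box=[19,20)
i=20: i≥r, start 0; Z[20]=0
i=21: i≥r, start 0; Z[21]=0
i=22: i≥r, start 0; Z[22]=0
i=23: i≥r, start 0; Z[23]=0
i=24: i≥r, start 0; Z[24]=0
i=25: i≥r, start 0; Z[25]=0

[26, 3, 2, 1, 0, 1, 0, 3, 2, 1, 0, 1, 0, 0, 0, 0, 2, 1, 0, 1, 0, 0, 0, 0, 0, 0]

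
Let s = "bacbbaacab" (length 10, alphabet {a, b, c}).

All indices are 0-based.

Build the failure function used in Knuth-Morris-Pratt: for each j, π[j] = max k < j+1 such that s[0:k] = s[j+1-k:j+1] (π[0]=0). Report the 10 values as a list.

[0, 0, 0, 1, 1, 2, 0, 0, 0, 1]

π[0] = 0
j=1 s[j]='a': π[1]=0 (border '')
j=2 s[j]='c': π[2]=0 (border '')
j=3 s[j]='b': π[3]=1 (border 'b')
j=4 s[j]='b': k: 1→0; π[4]=1 (border 'b')
j=5 s[j]='a': π[5]=2 (border 'ba')
j=6 s[j]='a': k: 2→0; π[6]=0 (border '')
j=7 s[j]='c': π[7]=0 (border '')
j=8 s[j]='a': π[8]=0 (border '')
j=9 s[j]='b': π[9]=1 (border 'b')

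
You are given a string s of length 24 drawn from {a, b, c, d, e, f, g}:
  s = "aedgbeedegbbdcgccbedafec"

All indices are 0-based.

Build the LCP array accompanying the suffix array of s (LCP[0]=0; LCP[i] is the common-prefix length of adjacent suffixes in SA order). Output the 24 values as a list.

[0, 1, 0, 1, 1, 2, 0, 1, 1, 1, 0, 1, 1, 1, 0, 1, 2, 2, 1, 1, 0, 0, 2, 1]

sorted suffixes:
  #0 SA[0]=0  'aedgbeedegbbdcgccbedafec'
  #1 SA[1]=20  'afec'
  #2 SA[2]=10  'bbdcgccbedafec'
  #3 SA[3]=11  'bdcgccbedafec'
  #4 SA[4]=17  'bedafec'
  #5 SA[5]=4  'beedegbbdcgccbedafec'
  #6 SA[6]=23  'c'
  #7 SA[7]=16  'cbedafec'
  #8 SA[8]=15  'ccbedafec'
  #9 SA[9]=13  'cgccbedafec'
  #10 SA[10]=19  'dafec'
  #11 SA[11]=12  'dcgccbedafec'
  #12 SA[12]=7  'degbbdcgccbedafec'
  #13 SA[13]=2  'dgbeedegbbdcgccbedafec'
  #14 SA[14]=22  'ec'
  #15 SA[15]=18  'edafec'
  #16 SA[16]=6  'edegbbdcgccbedafec'
  #17 SA[17]=1  'edgbeedegbbdcgccbedafec'
  #18 SA[18]=5  'eedegbbdcgccbedafec'
  #19 SA[19]=8  'egbbdcgccbedafec'
  #20 SA[20]=21  'fec'
  #21 SA[21]=9  'gbbdcgccbedafec'
  #22 SA[22]=3  'gbeedegbbdcgccbedafec'
  #23 SA[23]=14  'gccbedafec'

SA = [0, 20, 10, 11, 17, 4, 23, 16, 15, 13, 19, 12, 7, 2, 22, 18, 6, 1, 5, 8, 21, 9, 3, 14]
[i] adj suffixes → lcp
  [1] 0/20 → 1 ('a')
  [2] 20/10 → 0 ('')
  [3] 10/11 → 1 ('b')
  [4] 11/17 → 1 ('b')
  [5] 17/4 → 2 ('be')
  [6] 4/23 → 0 ('')
  [7] 23/16 → 1 ('c')
  [8] 16/15 → 1 ('c')
  [9] 15/13 → 1 ('c')
  [10] 13/19 → 0 ('')
  [11] 19/12 → 1 ('d')
  [12] 12/7 → 1 ('d')
  [13] 7/2 → 1 ('d')
  [14] 2/22 → 0 ('')
  [15] 22/18 → 1 ('e')
  [16] 18/6 → 2 ('ed')
  [17] 6/1 → 2 ('ed')
  [18] 1/5 → 1 ('e')
  [19] 5/8 → 1 ('e')
  [20] 8/21 → 0 ('')
  [21] 21/9 → 0 ('')
  [22] 9/3 → 2 ('gb')
  [23] 3/14 → 1 ('g')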